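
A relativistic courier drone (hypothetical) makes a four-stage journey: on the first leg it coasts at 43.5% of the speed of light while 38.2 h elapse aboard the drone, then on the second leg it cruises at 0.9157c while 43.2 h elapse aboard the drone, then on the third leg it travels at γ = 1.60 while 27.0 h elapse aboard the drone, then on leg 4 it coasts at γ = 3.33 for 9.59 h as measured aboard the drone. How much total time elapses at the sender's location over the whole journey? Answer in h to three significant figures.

Leg 1: β = 0.435; γ = 1/√(1 − 0.435²) = 1/√0.8108 = 1.111; Δt_1 = 1.111 × 38.2 = 42.42 h.
Leg 2: γ = 1/√(1 − 0.9157²) = 1/√0.1615 = 2.488; Δt_2 = 2.488 × 43.2 = 107.5 h.
Leg 3: γ = 1.60; Δt_3 = 1.600 × 27.0 = 43.20 h.
Leg 4: γ = 3.33; Δt_4 = 3.330 × 9.59 = 31.93 h.
Total: 42.42 + 107.5 + 43.20 + 31.93 h.

Δt = 225 h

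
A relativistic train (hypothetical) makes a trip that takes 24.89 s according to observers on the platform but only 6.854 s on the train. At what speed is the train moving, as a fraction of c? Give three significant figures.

The proper time is measured on the train (both events occur at the train's location); Δt is measured on the platform. γ = Δt/τ = 24.89/6.854 = 3.631.
β = √(1 − 1/γ²) = √(1 − 0.07583) = √0.9242

v = 0.961c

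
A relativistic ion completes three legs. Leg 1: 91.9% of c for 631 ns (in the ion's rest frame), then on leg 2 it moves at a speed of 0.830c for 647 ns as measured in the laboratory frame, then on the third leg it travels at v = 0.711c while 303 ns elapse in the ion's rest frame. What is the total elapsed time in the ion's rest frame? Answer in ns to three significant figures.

Leg 1: 631 ns is already measured in the ion's rest frame.
Leg 2: γ = 1/√(1 − 0.830²) = 1/√0.3111 = 1.793; τ_2 = 647/1.793 = 360.9 ns.
Leg 3: 303 ns is already measured in the ion's rest frame.
Total: 631.0 + 360.9 + 303.0 ns.

τ = 1290 ns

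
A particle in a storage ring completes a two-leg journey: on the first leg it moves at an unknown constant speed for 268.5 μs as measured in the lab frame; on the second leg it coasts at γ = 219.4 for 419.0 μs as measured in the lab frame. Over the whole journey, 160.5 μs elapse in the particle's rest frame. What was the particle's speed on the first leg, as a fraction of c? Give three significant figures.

Leg 1: speed unknown; τ_1 = 268.5/γ_1.
Leg 2: γ = 219.4; τ_2 = 419.0/219.4 = 1.910 μs.
Total proper time: τ_1 + 1.910 = 160.5, so τ_1 = 160.5 − 1.910 = 158.6 μs.
γ_1 = 268.5/158.6 = 1.693; β = √(1 − 1/γ²) = √0.6511.

β = 0.807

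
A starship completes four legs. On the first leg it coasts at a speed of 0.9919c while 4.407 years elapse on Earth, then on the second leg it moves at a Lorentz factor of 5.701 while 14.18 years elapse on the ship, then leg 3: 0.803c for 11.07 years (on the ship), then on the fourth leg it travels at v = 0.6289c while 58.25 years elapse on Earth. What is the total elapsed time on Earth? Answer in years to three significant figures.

Leg 1: 4.407 years is already measured on Earth.
Leg 2: γ = 5.701; Δt_2 = 5.701 × 14.18 = 80.84 years.
Leg 3: γ = 1/√(1 − 0.803²) = 1/√0.3552 = 1.678; Δt_3 = 1.678 × 11.07 = 18.57 years.
Leg 4: 58.25 years is already measured on Earth.
Total: 4.407 + 80.84 + 18.57 + 58.25 years.

Δt = 162 years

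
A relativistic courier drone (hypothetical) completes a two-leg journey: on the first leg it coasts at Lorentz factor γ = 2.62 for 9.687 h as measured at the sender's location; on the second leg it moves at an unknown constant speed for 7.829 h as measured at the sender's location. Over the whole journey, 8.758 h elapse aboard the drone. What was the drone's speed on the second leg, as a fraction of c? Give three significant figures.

β = 0.763

Leg 1: γ = 2.62; τ_1 = 9.687/2.620 = 3.697 h.
Leg 2: speed unknown; τ_2 = 7.829/γ_2.
Total proper time: 3.697 + τ_2 = 8.758, so τ_2 = 8.758 − 3.697 = 5.061 h.
γ_2 = 7.829/5.061 = 1.547; β = √(1 − 1/γ²) = √0.5822.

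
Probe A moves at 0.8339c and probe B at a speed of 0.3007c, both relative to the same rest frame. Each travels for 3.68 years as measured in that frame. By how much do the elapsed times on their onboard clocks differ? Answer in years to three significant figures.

|τ_A − τ_B| = 1.48 years

A: γ = 1/√(1 − 0.8339²) = 1/√0.3046 = 1.812; τ_A = 3.68/1.812 = 2.031 years.
B: γ = 1/√(1 − 0.3007²) = 1/√0.9096 = 1.049; τ_B = 3.68/1.049 = 3.510 years.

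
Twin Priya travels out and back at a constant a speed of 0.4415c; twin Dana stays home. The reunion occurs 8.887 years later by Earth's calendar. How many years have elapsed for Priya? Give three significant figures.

τ = 7.97 years

γ = 1/√(1 − 0.4415²) = 1/√0.8051 = 1.115
Priya's clock measures proper time along the trip: τ = Δt/γ = 8.887/1.115 years.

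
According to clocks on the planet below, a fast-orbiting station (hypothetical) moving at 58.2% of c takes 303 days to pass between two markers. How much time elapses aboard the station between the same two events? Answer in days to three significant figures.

β = 0.582; γ = 1/√(1 − 0.582²) = 1/√0.6613 = 1.230
The interval measured on the planet below is the dilated one; the clock aboard the station measures the proper time τ = Δt/γ = 303/1.230 days.

τ = 246 days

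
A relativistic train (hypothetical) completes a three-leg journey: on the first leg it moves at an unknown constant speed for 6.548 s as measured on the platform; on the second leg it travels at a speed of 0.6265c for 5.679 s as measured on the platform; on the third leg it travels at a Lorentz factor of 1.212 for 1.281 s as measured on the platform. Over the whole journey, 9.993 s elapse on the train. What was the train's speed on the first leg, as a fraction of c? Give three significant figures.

β = 0.725

Leg 1: speed unknown; τ_1 = 6.548/γ_1.
Leg 2: γ = 1/√(1 − 0.6265²) = 1/√0.6075 = 1.283; τ_2 = 5.679/1.283 = 4.426 s.
Leg 3: γ = 1.212; τ_3 = 1.281/1.212 = 1.057 s.
Total proper time: τ_1 + 4.426 + 1.057 = 9.993, so τ_1 = 9.993 − 5.483 = 4.510 s.
γ_1 = 6.548/4.510 = 1.452; β = √(1 − 1/γ²) = √0.5257.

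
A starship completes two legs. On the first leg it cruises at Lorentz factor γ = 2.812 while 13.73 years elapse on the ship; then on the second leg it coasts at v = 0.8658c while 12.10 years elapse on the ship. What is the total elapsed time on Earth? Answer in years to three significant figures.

Δt = 62.8 years

Leg 1: γ = 2.812; Δt_1 = 2.812 × 13.73 = 38.61 years.
Leg 2: γ = 1/√(1 − 0.8658²) = 1/√0.2504 = 1.998; Δt_2 = 1.998 × 12.10 = 24.18 years.
Total: 38.61 + 24.18 years.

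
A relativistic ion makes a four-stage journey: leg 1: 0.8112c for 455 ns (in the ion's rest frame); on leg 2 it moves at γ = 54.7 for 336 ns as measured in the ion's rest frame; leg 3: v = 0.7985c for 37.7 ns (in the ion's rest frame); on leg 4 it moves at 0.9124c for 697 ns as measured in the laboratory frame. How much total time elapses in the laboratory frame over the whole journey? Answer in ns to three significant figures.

Δt = 1.99×10⁴ ns

Leg 1: γ = 1/√(1 − 0.8112²) = 1/√0.3420 = 1.710; Δt_1 = 1.710 × 455 = 778.1 ns.
Leg 2: γ = 54.7; Δt_2 = 54.70 × 336 = 1.838×10⁴ ns.
Leg 3: γ = 1/√(1 − 0.7985²) = 1/√0.3624 = 1.661; Δt_3 = 1.661 × 37.7 = 62.63 ns.
Leg 4: 697 ns is already measured in the laboratory frame.
Total: 778.1 + 1.838×10⁴ + 62.63 + 697.0 ns.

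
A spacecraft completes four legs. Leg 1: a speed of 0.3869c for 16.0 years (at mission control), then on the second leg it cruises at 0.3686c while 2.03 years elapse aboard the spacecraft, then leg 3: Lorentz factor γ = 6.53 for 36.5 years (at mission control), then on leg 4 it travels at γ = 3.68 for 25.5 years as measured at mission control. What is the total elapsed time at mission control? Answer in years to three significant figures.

Leg 1: 16.0 years is already measured at mission control.
Leg 2: γ = 1/√(1 − 0.3686²) = 1/√0.8641 = 1.076; Δt_2 = 1.076 × 2.03 = 2.184 years.
Leg 3: 36.5 years is already measured at mission control.
Leg 4: 25.5 years is already measured at mission control.
Total: 16.00 + 2.184 + 36.50 + 25.50 years.

Δt = 80.2 years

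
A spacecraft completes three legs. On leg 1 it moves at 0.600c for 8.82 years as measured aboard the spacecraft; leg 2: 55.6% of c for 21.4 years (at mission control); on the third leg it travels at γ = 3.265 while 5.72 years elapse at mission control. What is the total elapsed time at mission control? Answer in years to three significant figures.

Δt = 38.1 years

Leg 1: γ = 1/√(1 − 0.600²) = 5/4 = 1.250; Δt_1 = 1.250 × 8.82 = 11.03 years.
Leg 2: 21.4 years is already measured at mission control.
Leg 3: 5.72 years is already measured at mission control.
Total: 11.03 + 21.40 + 5.720 years.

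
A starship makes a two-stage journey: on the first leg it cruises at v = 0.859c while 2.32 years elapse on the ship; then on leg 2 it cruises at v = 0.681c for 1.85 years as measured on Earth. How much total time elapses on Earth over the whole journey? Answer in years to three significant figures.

Δt = 6.38 years

Leg 1: γ = 1/√(1 − 0.859²) = 1/√0.2621 = 1.953; Δt_1 = 1.953 × 2.32 = 4.531 years.
Leg 2: 1.85 years is already measured on Earth.
Total: 4.531 + 1.850 years.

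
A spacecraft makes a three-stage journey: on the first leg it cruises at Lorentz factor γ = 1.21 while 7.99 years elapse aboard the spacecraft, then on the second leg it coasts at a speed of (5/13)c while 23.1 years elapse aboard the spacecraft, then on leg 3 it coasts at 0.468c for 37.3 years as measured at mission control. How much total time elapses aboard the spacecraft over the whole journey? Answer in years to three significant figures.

Leg 1: 7.99 years is already measured aboard the spacecraft.
Leg 2: 23.1 years is already measured aboard the spacecraft.
Leg 3: γ = 1/√(1 − 0.468²) = 1/√0.7810 = 1.132; τ_3 = 37.3/1.132 = 32.96 years.
Total: 7.990 + 23.10 + 32.96 years.

τ = 64.1 years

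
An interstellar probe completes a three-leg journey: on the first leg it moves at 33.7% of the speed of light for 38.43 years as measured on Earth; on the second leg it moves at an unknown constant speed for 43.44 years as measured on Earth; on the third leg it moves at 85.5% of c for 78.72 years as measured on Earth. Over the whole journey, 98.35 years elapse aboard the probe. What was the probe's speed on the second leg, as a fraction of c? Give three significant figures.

Leg 1: β = 0.337; γ = 1/√(1 − 0.337²) = 1/√0.8864 = 1.062; τ_1 = 38.43/1.062 = 36.18 years.
Leg 2: speed unknown; τ_2 = 43.44/γ_2.
Leg 3: β = 0.855; γ = 1/√(1 − 0.855²) = 1/√0.2690 = 1.928; τ_3 = 78.72/1.928 = 40.83 years.
Total proper time: 36.18 + τ_2 + 40.83 = 98.35, so τ_2 = 98.35 − 77.01 = 21.34 years.
γ_2 = 43.44/21.34 = 2.035; β = √(1 − 1/γ²) = √0.7586.

β = 0.871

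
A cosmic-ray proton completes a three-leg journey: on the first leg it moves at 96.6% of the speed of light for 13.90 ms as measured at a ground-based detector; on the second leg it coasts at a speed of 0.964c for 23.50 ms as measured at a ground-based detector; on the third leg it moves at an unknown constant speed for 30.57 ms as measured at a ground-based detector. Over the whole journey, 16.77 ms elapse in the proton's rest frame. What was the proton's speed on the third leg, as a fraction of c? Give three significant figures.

β = 0.974

Leg 1: β = 0.966; γ = 1/√(1 − 0.966²) = 1/√0.06684 = 3.868; τ_1 = 13.90/3.868 = 3.594 ms.
Leg 2: γ = 1/√(1 − 0.964²) = 1/√0.07070 = 3.761; τ_2 = 23.50/3.761 = 6.249 ms.
Leg 3: speed unknown; τ_3 = 30.57/γ_3.
Total proper time: 3.594 + 6.249 + τ_3 = 16.77, so τ_3 = 16.77 − 9.842 = 6.928 ms.
γ_3 = 30.57/6.928 = 4.413; β = √(1 − 1/γ²) = √0.9486.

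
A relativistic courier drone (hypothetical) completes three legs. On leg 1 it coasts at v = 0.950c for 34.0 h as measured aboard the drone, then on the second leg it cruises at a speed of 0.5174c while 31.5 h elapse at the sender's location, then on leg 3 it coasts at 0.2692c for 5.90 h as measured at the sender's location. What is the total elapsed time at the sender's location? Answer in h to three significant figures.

Δt = 146 h

Leg 1: γ = 1/√(1 − 0.950²) = 1/√0.09750 = 3.203; Δt_1 = 3.203 × 34.0 = 108.9 h.
Leg 2: 31.5 h is already measured at the sender's location.
Leg 3: 5.90 h is already measured at the sender's location.
Total: 108.9 + 31.50 + 5.900 h.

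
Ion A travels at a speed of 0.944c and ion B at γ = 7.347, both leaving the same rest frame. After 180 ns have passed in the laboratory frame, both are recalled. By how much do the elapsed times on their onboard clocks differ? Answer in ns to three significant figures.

A: γ = 1/√(1 − 0.944²) = 1/√0.1089 = 3.031; τ_A = 180/3.031 = 59.39 ns.
B: γ = 7.347; τ_B = 180/7.347 = 24.50 ns.

|τ_A − τ_B| = 34.9 ns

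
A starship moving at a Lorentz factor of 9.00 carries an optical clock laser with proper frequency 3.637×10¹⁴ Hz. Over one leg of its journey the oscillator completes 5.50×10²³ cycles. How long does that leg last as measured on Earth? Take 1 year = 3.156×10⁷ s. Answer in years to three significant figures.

Δt = 431 years

γ = 9.00
Proper time for N cycles: τ = N/f = 5.50×10²³/(3.637×10¹⁴) = 1.512×10⁹ s = 47.92 years.
Lab-frame duration Δt = γτ = 9.000 × 47.92 = 431.2 years.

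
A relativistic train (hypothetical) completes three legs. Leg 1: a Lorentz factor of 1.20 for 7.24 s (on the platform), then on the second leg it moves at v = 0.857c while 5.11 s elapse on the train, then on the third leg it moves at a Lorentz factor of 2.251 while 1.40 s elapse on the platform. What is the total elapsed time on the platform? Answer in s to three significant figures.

Δt = 18.6 s

Leg 1: 7.24 s is already measured on the platform.
Leg 2: γ = 1/√(1 − 0.857²) = 1/√0.2656 = 1.941; Δt_2 = 1.941 × 5.11 = 9.916 s.
Leg 3: 1.40 s is already measured on the platform.
Total: 7.240 + 9.916 + 1.400 s.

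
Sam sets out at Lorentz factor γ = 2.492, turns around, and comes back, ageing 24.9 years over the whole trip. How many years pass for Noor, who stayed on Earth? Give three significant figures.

Δt = 62.1 years

γ = 2.492
Earth-frame duration is the dilated interval: Δt = γτ = 2.492 × 24.9 years.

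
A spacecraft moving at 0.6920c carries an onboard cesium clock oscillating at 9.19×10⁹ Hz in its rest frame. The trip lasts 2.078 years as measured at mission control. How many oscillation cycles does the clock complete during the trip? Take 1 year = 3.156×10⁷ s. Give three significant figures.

N = 4.35×10¹⁷

γ = 1/√(1 − 0.6920²) = 1/√0.5211 = 1.385
The oscillator's own cycle count is N = f × τ where τ is the proper time aboard the spacecraft. τ = Δt/γ = 2.078/1.385 = 1.500 years = 4.734×10⁷ s.
N = 9.19×10⁹ × 4.734×10⁷ = 4.351×10¹⁷.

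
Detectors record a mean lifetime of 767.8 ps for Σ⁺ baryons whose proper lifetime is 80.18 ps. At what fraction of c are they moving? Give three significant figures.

γ = Δt/τ₀ = 767.8/80.18 = 9.576
β = √(1 − 1/γ²) = √(1 − 0.01091) = √0.9891

β = 0.995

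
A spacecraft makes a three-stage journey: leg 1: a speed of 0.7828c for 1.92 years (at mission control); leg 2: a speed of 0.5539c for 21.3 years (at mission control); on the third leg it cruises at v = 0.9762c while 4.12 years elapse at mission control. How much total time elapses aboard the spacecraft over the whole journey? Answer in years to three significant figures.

Leg 1: γ = 1/√(1 − 0.7828²) = 1/√0.3872 = 1.607; τ_1 = 1.92/1.607 = 1.195 years.
Leg 2: γ = 1/√(1 − 0.5539²) = 1/√0.6932 = 1.201; τ_2 = 21.3/1.201 = 17.73 years.
Leg 3: γ = 1/√(1 − 0.9762²) = 1/√0.04703 = 4.611; τ_3 = 4.12/4.611 = 0.8935 years.
Total: 1.195 + 17.73 + 0.8935 years.

τ = 19.8 years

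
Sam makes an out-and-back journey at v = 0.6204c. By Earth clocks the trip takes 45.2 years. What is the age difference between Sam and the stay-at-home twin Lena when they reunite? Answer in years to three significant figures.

Δt − τ = 9.75 years

γ = 1/√(1 − 0.6204²) = 1/√0.6151 = 1.275
Sam's elapsed proper time: τ = 45.2/1.275 = 35.45 years.
Age gap = Δt − τ = 45.2 − 35.45 years.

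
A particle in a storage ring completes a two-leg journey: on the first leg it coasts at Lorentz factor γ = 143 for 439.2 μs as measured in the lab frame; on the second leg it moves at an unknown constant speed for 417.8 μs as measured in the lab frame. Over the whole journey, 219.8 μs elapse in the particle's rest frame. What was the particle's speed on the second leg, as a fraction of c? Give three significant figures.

β = 0.855

Leg 1: γ = 143; τ_1 = 439.2/143.0 = 3.071 μs.
Leg 2: speed unknown; τ_2 = 417.8/γ_2.
Total proper time: 3.071 + τ_2 = 219.8, so τ_2 = 219.8 − 3.071 = 216.7 μs.
γ_2 = 417.8/216.7 = 1.928; β = √(1 − 1/γ²) = √0.7309.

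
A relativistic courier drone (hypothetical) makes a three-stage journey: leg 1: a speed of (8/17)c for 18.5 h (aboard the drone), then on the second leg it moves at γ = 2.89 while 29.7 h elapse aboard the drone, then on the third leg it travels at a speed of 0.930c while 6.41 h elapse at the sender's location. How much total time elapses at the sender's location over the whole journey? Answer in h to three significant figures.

Leg 1: γ = 1/√(1 − (8/17)²) = 17/15 ≈ 1.133; Δt_1 = 1.133 × 18.5 = 20.97 h.
Leg 2: γ = 2.89; Δt_2 = 2.890 × 29.7 = 85.83 h.
Leg 3: 6.41 h is already measured at the sender's location.
Total: 20.97 + 85.83 + 6.410 h.

Δt = 113 h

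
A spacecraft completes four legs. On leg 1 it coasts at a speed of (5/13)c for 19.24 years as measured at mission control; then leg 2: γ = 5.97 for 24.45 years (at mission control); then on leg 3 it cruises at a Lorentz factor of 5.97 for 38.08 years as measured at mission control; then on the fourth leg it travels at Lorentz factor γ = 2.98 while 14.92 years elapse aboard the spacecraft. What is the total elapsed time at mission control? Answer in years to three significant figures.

Leg 1: 19.24 years is already measured at mission control.
Leg 2: 24.45 years is already measured at mission control.
Leg 3: 38.08 years is already measured at mission control.
Leg 4: γ = 2.98; Δt_4 = 2.980 × 14.92 = 44.46 years.
Total: 19.24 + 24.45 + 38.08 + 44.46 years.

Δt = 126 years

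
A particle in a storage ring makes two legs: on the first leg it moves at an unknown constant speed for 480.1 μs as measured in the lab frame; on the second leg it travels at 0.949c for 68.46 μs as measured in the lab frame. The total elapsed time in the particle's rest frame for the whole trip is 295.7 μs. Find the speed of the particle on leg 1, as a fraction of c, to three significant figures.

Leg 1: speed unknown; τ_1 = 480.1/γ_1.
Leg 2: γ = 1/√(1 − 0.949²) = 1/√0.09940 = 3.172; τ_2 = 68.46/3.172 = 21.58 μs.
Total proper time: τ_1 + 21.58 = 295.7, so τ_1 = 295.7 − 21.58 = 274.1 μs.
γ_1 = 480.1/274.1 = 1.751; β = √(1 − 1/γ²) = √0.6740.

β = 0.821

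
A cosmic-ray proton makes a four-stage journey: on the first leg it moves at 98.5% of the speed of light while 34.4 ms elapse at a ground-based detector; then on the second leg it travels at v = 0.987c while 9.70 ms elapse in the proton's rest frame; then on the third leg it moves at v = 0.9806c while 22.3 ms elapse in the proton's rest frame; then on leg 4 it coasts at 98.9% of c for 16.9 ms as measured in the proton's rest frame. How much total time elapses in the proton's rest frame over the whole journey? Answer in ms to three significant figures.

τ = 54.8 ms

Leg 1: β = 0.985; γ = 1/√(1 − 0.985²) = 1/√0.02977 = 5.795; τ_1 = 34.4/5.795 = 5.936 ms.
Leg 2: 9.70 ms is already measured in the proton's rest frame.
Leg 3: 22.3 ms is already measured in the proton's rest frame.
Leg 4: 16.9 ms is already measured in the proton's rest frame.
Total: 5.936 + 9.700 + 22.30 + 16.90 ms.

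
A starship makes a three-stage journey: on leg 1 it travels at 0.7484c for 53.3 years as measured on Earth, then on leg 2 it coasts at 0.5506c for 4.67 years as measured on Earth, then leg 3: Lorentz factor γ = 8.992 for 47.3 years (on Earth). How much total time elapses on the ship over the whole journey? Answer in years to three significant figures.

Leg 1: γ = 1/√(1 − 0.7484²) = 1/√0.4399 = 1.508; τ_1 = 53.3/1.508 = 35.35 years.
Leg 2: γ = 1/√(1 − 0.5506²) = 1/√0.6968 = 1.198; τ_2 = 4.67/1.198 = 3.898 years.
Leg 3: γ = 8.992; τ_3 = 47.3/8.992 = 5.260 years.
Total: 35.35 + 3.898 + 5.260 years.

τ = 44.5 years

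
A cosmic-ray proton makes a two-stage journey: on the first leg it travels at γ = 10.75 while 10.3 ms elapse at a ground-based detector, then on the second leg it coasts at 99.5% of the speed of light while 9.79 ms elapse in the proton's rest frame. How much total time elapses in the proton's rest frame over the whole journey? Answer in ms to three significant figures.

Leg 1: γ = 10.75; τ_1 = 10.3/10.75 = 0.9581 ms.
Leg 2: 9.79 ms is already measured in the proton's rest frame.
Total: 0.9581 + 9.790 ms.

τ = 10.7 ms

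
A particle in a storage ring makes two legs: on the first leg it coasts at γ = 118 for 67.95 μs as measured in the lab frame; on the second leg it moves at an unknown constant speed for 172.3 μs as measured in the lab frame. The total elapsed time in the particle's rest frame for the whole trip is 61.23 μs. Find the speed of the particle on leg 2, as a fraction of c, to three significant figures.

β = 0.936

Leg 1: γ = 118; τ_1 = 67.95/118.0 = 0.5758 μs.
Leg 2: speed unknown; τ_2 = 172.3/γ_2.
Total proper time: 0.5758 + τ_2 = 61.23, so τ_2 = 61.23 − 0.5758 = 60.65 μs.
γ_2 = 172.3/60.65 = 2.841; β = √(1 − 1/γ²) = √0.8761.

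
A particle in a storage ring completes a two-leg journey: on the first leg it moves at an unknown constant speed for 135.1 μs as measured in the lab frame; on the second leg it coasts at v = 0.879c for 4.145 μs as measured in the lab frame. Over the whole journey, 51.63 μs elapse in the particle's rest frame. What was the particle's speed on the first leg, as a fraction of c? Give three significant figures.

β = 0.930

Leg 1: speed unknown; τ_1 = 135.1/γ_1.
Leg 2: γ = 1/√(1 − 0.879²) = 1/√0.2274 = 2.097; τ_2 = 4.145/2.097 = 1.976 μs.
Total proper time: τ_1 + 1.976 = 51.63, so τ_1 = 51.63 − 1.976 = 49.65 μs.
γ_1 = 135.1/49.65 = 2.721; β = √(1 − 1/γ²) = √0.8649.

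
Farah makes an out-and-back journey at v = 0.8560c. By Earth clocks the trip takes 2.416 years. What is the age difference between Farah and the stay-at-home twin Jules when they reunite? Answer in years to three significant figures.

γ = 1/√(1 − 0.8560²) = 1/√0.2673 = 1.934
Farah's elapsed proper time: τ = 2.416/1.934 = 1.249 years.
Age gap = Δt − τ = 2.416 − 1.249 years.

Δt − τ = 1.17 years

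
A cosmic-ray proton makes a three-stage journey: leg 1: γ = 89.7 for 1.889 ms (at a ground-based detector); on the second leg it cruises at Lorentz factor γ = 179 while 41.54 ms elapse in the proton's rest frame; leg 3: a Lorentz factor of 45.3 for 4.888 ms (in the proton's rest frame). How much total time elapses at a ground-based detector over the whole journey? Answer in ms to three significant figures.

Leg 1: 1.889 ms is already measured at a ground-based detector.
Leg 2: γ = 179; Δt_2 = 179.0 × 41.54 = 7436 ms.
Leg 3: γ = 45.3; Δt_3 = 45.30 × 4.888 = 221.4 ms.
Total: 1.889 + 7436 + 221.4 ms.

Δt = 7660 ms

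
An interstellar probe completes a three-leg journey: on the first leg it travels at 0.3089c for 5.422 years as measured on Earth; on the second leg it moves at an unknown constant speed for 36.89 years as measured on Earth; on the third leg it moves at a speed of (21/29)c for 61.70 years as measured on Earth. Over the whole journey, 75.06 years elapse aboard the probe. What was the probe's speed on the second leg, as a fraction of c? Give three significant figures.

Leg 1: γ = 1/√(1 − 0.3089²) = 1/√0.9046 = 1.051; τ_1 = 5.422/1.051 = 5.157 years.
Leg 2: speed unknown; τ_2 = 36.89/γ_2.
Leg 3: γ = 1/√(1 − (21/29)²) = 29/20 = 1.450; τ_3 = 61.70/1.450 = 42.55 years.
Total proper time: 5.157 + τ_2 + 42.55 = 75.06, so τ_2 = 75.06 − 47.71 = 27.35 years.
γ_2 = 36.89/27.35 = 1.349; β = √(1 − 1/γ²) = √0.4503.

β = 0.671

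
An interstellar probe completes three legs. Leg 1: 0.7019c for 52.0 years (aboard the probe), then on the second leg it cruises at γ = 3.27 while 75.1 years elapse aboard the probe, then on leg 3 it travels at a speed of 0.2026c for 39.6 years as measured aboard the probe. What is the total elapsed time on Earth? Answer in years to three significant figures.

Leg 1: γ = 1/√(1 − 0.7019²) = 1/√0.5073 = 1.404; Δt_1 = 1.404 × 52.0 = 73.01 years.
Leg 2: γ = 3.27; Δt_2 = 3.270 × 75.1 = 245.6 years.
Leg 3: γ = 1/√(1 − 0.2026²) = 1/√0.9590 = 1.021; Δt_3 = 1.021 × 39.6 = 40.44 years.
Total: 73.01 + 245.6 + 40.44 years.

Δt = 359 years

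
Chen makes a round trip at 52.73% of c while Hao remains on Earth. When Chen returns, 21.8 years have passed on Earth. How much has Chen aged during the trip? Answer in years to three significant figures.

τ = 18.5 years

β = 0.5273; γ = 1/√(1 − 0.5273²) = 1/√0.7220 = 1.177
Chen's clock measures proper time along the trip: τ = Δt/γ = 21.8/1.177 years.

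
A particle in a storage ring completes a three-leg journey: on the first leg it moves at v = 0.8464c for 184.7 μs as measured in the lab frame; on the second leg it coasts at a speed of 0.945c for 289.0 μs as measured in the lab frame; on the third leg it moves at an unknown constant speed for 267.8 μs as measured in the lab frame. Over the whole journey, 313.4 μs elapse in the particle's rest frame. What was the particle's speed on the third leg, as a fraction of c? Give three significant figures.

Leg 1: γ = 1/√(1 − 0.8464²) = 1/√0.2836 = 1.878; τ_1 = 184.7/1.878 = 98.36 μs.
Leg 2: γ = 1/√(1 − 0.945²) = 1/√0.1070 = 3.057; τ_2 = 289.0/3.057 = 94.52 μs.
Leg 3: speed unknown; τ_3 = 267.8/γ_3.
Total proper time: 98.36 + 94.52 + τ_3 = 313.4, so τ_3 = 313.4 − 192.9 = 120.5 μs.
γ_3 = 267.8/120.5 = 2.222; β = √(1 − 1/γ²) = √0.7975.

β = 0.893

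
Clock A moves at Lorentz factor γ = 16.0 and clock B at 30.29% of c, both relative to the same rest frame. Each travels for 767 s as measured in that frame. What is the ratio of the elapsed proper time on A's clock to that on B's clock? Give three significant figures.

τ_A/τ_B = 0.0656

A: γ = 16.0. B: β = 0.3029; γ = 1/√(1 − 0.3029²) = 1/√0.9083 = 1.049.
τ_A/τ_B = γ_B/γ_A = 1.049/16.00 = 0.06558, so τ_A/τ_B = 0.06558.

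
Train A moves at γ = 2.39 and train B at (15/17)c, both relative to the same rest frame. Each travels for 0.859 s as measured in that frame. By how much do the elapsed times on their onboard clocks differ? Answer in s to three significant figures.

|τ_A − τ_B| = 0.0448 s

A: γ = 2.39; τ_A = 0.859/2.390 = 0.3594 s.
B: γ = 1/√(1 − (15/17)²) = 17/8 = 2.125; τ_B = 0.859/2.125 = 0.4042 s.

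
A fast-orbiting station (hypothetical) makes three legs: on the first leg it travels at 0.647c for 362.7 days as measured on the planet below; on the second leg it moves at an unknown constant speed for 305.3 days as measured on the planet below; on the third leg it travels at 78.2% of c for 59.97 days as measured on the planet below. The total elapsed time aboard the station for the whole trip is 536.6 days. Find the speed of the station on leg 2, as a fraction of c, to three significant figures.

Leg 1: γ = 1/√(1 − 0.647²) = 1/√0.5814 = 1.311; τ_1 = 362.7/1.311 = 276.6 days.
Leg 2: speed unknown; τ_2 = 305.3/γ_2.
Leg 3: β = 0.782; γ = 1/√(1 − 0.782²) = 1/√0.3885 = 1.604; τ_3 = 59.97/1.604 = 37.38 days.
Total proper time: 276.6 + τ_2 + 37.38 = 536.6, so τ_2 = 536.6 − 313.9 = 222.7 days.
γ_2 = 305.3/222.7 = 1.371; β = √(1 − 1/γ²) = √0.4681.

β = 0.684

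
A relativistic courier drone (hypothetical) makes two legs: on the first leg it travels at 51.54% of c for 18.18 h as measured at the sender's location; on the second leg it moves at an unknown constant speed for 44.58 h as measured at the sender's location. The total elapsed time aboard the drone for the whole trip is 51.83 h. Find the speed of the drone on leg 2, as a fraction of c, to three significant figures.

β = 0.582

Leg 1: β = 0.5154; γ = 1/√(1 − 0.5154²) = 1/√0.7344 = 1.167; τ_1 = 18.18/1.167 = 15.58 h.
Leg 2: speed unknown; τ_2 = 44.58/γ_2.
Total proper time: 15.58 + τ_2 = 51.83, so τ_2 = 51.83 − 15.58 = 36.25 h.
γ_2 = 44.58/36.25 = 1.230; β = √(1 − 1/γ²) = √0.3388.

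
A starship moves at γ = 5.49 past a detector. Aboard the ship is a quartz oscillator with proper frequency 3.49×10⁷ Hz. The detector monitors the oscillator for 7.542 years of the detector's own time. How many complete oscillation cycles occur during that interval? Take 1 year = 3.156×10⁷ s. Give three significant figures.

N = 1.51×10¹⁵

γ = 5.49
During 7.542 years of lab time, the oscillator's proper time advances by τ = Δt/γ = 7.542/5.490 = 1.374 years = 4.336×10⁷ s.
N = f × τ = 3.49×10⁷ × 4.336×10⁷ = 1.513×10¹⁵.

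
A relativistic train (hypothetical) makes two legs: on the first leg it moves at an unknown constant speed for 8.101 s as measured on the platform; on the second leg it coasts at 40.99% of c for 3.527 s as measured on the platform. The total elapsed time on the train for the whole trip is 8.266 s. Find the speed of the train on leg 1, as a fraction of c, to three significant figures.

Leg 1: speed unknown; τ_1 = 8.101/γ_1.
Leg 2: β = 0.4099; γ = 1/√(1 − 0.4099²) = 1/√0.8320 = 1.096; τ_2 = 3.527/1.096 = 3.217 s.
Total proper time: τ_1 + 3.217 = 8.266, so τ_1 = 8.266 − 3.217 = 5.049 s.
γ_1 = 8.101/5.049 = 1.605; β = √(1 − 1/γ²) = √0.6116.

β = 0.782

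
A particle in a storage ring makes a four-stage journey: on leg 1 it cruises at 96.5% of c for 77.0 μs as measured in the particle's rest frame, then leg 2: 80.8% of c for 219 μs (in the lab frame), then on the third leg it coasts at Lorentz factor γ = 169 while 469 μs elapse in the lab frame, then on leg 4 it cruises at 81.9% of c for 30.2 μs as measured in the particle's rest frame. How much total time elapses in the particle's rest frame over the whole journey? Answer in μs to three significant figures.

τ = 239 μs

Leg 1: 77.0 μs is already measured in the particle's rest frame.
Leg 2: β = 0.808; γ = 1/√(1 − 0.808²) = 1/√0.3471 = 1.697; τ_2 = 219/1.697 = 129.0 μs.
Leg 3: γ = 169; τ_3 = 469/169.0 = 2.775 μs.
Leg 4: 30.2 μs is already measured in the particle's rest frame.
Total: 77.00 + 129.0 + 2.775 + 30.20 μs.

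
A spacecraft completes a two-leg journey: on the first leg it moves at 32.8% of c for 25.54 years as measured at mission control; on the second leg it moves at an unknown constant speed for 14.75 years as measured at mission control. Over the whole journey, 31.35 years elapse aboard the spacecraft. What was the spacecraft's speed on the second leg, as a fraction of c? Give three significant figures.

Leg 1: β = 0.328; γ = 1/√(1 − 0.328²) = 1/√0.8924 = 1.059; τ_1 = 25.54/1.059 = 24.13 years.
Leg 2: speed unknown; τ_2 = 14.75/γ_2.
Total proper time: 24.13 + τ_2 = 31.35, so τ_2 = 31.35 − 24.13 = 7.223 years.
γ_2 = 14.75/7.223 = 2.042; β = √(1 − 1/γ²) = √0.7602.

β = 0.872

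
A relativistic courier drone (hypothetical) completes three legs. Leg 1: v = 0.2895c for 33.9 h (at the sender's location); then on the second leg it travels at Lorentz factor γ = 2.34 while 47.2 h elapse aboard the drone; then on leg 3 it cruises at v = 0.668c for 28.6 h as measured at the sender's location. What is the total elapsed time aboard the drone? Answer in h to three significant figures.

Leg 1: γ = 1/√(1 − 0.2895²) = 1/√0.9162 = 1.045; τ_1 = 33.9/1.045 = 32.45 h.
Leg 2: 47.2 h is already measured aboard the drone.
Leg 3: γ = 1/√(1 − 0.668²) = 1/√0.5538 = 1.344; τ_3 = 28.6/1.344 = 21.28 h.
Total: 32.45 + 47.20 + 21.28 h.

τ = 101 h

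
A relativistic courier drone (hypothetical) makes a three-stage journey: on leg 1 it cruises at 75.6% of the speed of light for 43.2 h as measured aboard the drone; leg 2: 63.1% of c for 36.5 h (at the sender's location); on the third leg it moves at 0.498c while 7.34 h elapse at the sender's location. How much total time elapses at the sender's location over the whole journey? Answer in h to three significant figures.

Δt = 110 h

Leg 1: β = 0.756; γ = 1/√(1 − 0.756²) = 1/√0.4285 = 1.528; Δt_1 = 1.528 × 43.2 = 66.00 h.
Leg 2: 36.5 h is already measured at the sender's location.
Leg 3: 7.34 h is already measured at the sender's location.
Total: 66.00 + 36.50 + 7.340 h.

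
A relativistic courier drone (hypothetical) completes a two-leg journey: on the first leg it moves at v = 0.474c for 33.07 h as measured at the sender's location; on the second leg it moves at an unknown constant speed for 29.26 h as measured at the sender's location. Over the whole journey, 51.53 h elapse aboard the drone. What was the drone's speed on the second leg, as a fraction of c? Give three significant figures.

Leg 1: γ = 1/√(1 − 0.474²) = 1/√0.7753 = 1.136; τ_1 = 33.07/1.136 = 29.12 h.
Leg 2: speed unknown; τ_2 = 29.26/γ_2.
Total proper time: 29.12 + τ_2 = 51.53, so τ_2 = 51.53 − 29.12 = 22.41 h.
γ_2 = 29.26/22.41 = 1.306; β = √(1 − 1/γ²) = √0.4134.

β = 0.643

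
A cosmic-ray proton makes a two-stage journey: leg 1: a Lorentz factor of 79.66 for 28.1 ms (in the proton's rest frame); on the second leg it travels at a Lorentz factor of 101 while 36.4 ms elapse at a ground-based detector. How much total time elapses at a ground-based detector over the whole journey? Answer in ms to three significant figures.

Leg 1: γ = 79.66; Δt_1 = 79.66 × 28.1 = 2238 ms.
Leg 2: 36.4 ms is already measured at a ground-based detector.
Total: 2238 + 36.40 ms.

Δt = 2270 ms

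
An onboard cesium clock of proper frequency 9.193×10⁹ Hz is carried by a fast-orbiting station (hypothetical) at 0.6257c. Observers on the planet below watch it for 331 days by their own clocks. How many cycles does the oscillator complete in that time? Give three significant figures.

N = 2.05×10¹⁷

γ = 1/√(1 − 0.6257²) = 1/√0.6085 = 1.282
During 331 days of lab time, the oscillator's proper time advances by τ = Δt/γ = 331/1.282 = 258.2 days = 2.231×10⁷ s.
N = f × τ = 9.193×10⁹ × 2.231×10⁷ = 2.051×10¹⁷.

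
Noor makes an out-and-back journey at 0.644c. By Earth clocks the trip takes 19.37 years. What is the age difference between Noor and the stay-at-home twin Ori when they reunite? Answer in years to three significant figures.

Δt − τ = 4.55 years

γ = 1/√(1 − 0.644²) = 1/√0.5853 = 1.307
Noor's elapsed proper time: τ = 19.37/1.307 = 14.82 years.
Age gap = Δt − τ = 19.37 − 14.82 years.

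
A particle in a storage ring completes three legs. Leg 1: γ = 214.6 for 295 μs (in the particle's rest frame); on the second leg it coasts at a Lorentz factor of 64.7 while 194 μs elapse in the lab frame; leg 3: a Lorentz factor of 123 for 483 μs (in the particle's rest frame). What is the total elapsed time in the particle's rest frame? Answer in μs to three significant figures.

τ = 781 μs

Leg 1: 295 μs is already measured in the particle's rest frame.
Leg 2: γ = 64.7; τ_2 = 194/64.70 = 2.998 μs.
Leg 3: 483 μs is already measured in the particle's rest frame.
Total: 295.0 + 2.998 + 483.0 μs.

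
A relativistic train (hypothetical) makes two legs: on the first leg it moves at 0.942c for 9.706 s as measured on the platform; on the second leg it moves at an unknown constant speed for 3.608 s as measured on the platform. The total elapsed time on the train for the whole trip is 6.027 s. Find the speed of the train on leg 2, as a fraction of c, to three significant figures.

Leg 1: γ = 1/√(1 − 0.942²) = 1/√0.1126 = 2.980; τ_1 = 9.706/2.980 = 3.257 s.
Leg 2: speed unknown; τ_2 = 3.608/γ_2.
Total proper time: 3.257 + τ_2 = 6.027, so τ_2 = 6.027 − 3.257 = 2.770 s.
γ_2 = 3.608/2.770 = 1.303; β = √(1 − 1/γ²) = √0.4108.

β = 0.641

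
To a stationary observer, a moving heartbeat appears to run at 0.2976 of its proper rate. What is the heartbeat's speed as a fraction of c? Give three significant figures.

Rate ratio = 1/γ, so γ = 1/0.2976 = 3.360.
β = √(1 − 1/γ²) = √(1 − 0.2976²) = √0.9114

β = 0.955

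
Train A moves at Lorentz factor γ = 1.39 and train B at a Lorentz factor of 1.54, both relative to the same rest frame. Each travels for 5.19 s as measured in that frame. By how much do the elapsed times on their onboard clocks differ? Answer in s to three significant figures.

A: γ = 1.39; τ_A = 5.19/1.390 = 3.734 s.
B: γ = 1.54; τ_B = 5.19/1.540 = 3.370 s.

|τ_A − τ_B| = 0.364 s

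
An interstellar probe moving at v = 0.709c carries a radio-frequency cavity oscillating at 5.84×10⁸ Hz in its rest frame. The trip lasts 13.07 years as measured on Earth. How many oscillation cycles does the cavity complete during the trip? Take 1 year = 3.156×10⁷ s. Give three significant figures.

γ = 1/√(1 − 0.709²) = 1/√0.4973 = 1.418
The oscillator's own cycle count is N = f × τ where τ is the proper time aboard the probe. τ = Δt/γ = 13.07/1.418 = 9.217 years = 2.909×10⁸ s.
N = 5.84×10⁸ × 2.909×10⁸ = 1.699×10¹⁷.

N = 1.70×10¹⁷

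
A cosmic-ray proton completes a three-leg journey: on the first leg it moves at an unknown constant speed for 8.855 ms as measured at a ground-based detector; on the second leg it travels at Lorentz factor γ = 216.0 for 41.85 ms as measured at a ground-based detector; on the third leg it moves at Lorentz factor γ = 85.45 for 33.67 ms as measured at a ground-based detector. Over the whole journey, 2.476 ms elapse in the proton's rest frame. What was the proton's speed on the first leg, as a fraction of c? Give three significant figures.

Leg 1: speed unknown; τ_1 = 8.855/γ_1.
Leg 2: γ = 216.0; τ_2 = 41.85/216.0 = 0.1937 ms.
Leg 3: γ = 85.45; τ_3 = 33.67/85.45 = 0.3940 ms.
Total proper time: τ_1 + 0.1937 + 0.3940 = 2.476, so τ_1 = 2.476 − 0.5878 = 1.888 ms.
γ_1 = 8.855/1.888 = 4.690; β = √(1 − 1/γ²) = √0.9545.

β = 0.977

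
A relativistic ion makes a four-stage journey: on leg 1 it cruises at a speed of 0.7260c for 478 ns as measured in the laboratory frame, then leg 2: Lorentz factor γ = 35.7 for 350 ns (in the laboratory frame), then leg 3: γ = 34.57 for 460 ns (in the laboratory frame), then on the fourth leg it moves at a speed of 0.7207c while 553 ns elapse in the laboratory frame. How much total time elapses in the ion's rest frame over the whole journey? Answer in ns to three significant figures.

τ = 735 ns

Leg 1: γ = 1/√(1 − 0.7260²) = 1/√0.4729 = 1.454; τ_1 = 478/1.454 = 328.7 ns.
Leg 2: γ = 35.7; τ_2 = 350/35.70 = 9.804 ns.
Leg 3: γ = 34.57; τ_3 = 460/34.57 = 13.31 ns.
Leg 4: γ = 1/√(1 − 0.7207²) = 1/√0.4806 = 1.442; τ_4 = 553/1.442 = 383.4 ns.
Total: 328.7 + 9.804 + 13.31 + 383.4 ns.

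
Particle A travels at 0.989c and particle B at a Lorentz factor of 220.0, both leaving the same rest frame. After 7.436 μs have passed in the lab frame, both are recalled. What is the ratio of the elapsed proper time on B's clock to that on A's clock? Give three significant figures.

A: γ = 1/√(1 − 0.989²) = 1/√0.02188 = 6.761. B: γ = 220.0.
τ_A/τ_B = γ_B/γ_A = 220.0/6.761 = 32.54, so τ_B/τ_A = 0.03073.

τ_B/τ_A = 0.0307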